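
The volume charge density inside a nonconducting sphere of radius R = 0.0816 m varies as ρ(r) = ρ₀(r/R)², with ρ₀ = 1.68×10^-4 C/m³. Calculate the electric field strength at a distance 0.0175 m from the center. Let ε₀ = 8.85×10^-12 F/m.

Symmetry ⇒ E = E(r) r̂. Gaussian sphere of radius r = 0.0175 m (r < R).
Integrate the density: Q_enc = 4π ∫₀^r ρ₀(r'/R)^2 r'² dr' = 4πρ₀ r^5/(5·R²) = 1.041e-10 C.
By Gauss's law, ∮E·dA = E·4πr² = Q_enc/ε₀.
E = |Q_enc|/(4πε₀r²) = (1.041e-10)/(4π·8.85×10^-12·(0.0175)²) = 3.06×10^3 N/C.

|E| ≈ 3.06×10^3 V/m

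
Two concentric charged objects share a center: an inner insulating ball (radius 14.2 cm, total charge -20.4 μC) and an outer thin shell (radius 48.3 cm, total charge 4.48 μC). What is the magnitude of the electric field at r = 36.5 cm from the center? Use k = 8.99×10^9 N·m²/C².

E ≈ 1.38×10^6 V/m

Use a concentric Gaussian sphere at r = 36.5 cm (between the bodies, 14.2 cm < r < 48.3 cm).
Only the inner charge is enclosed; the outer shell contributes nothing inside itself. Q_enc = -20.4 μC = -2.04×10^-5 C.
Applying ∮E·dA = Q_enc/ε₀ with Φ = E(4πr²):
E = k|Q_enc|/r² = (8.99×10^9)(2.04×10^-5)/(0.365)² = 1.38×10^6 N/C.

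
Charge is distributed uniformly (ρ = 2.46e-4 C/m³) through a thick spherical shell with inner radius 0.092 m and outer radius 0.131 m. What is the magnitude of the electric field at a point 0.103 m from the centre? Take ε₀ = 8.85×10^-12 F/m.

Symmetry ⇒ E = E(r) r̂. Gaussian sphere of radius r = 0.103 m (within the shell material, 0.092 m < r < 0.131 m).
Enclosed charge is the volume from a to r: Q_enc = (4π/3)ρ(r³ − a³) = 3.236×10^-7 C.
Since E is radial and uniform over the Gaussian sphere, Φ = E·4πr² = Q_enc/ε₀.
E = |Q_enc|/(4πε₀r²) = (3.236×10^-7)/(4π·8.85×10^-12·(0.103)²) = 2.74×10^5 N/C.

E = 2.74e5 N/C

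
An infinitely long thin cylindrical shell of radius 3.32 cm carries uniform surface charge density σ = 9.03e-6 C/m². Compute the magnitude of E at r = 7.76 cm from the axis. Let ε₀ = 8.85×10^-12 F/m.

4.37×10^5 V/m

Coaxial Gaussian cylinder, radius r = 7.76 cm, length L (r > 3.32 cm).
The whole shell is enclosed: λ_enc = σ·2πR = (9.03×10^-6)·2π·(0.0332) = 1.884×10^-6 C/m.
By Gauss's law (flux through the curved wall only), E·2πrL = λ_enc L/ε₀.
E = |λ_enc|/(2πε₀r) = (1.884×10^-6)/(2π·8.85×10^-12·0.0776) = 4.37×10^5 N/C.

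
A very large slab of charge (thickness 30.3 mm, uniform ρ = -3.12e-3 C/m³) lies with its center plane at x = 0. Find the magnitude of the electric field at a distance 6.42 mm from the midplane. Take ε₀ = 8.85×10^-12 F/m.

E = 2.26×10^6 N/C

By symmetry E is perpendicular to the slab. A Gaussian pillbox from −6.42 mm to +6.42 mm (face area A) lies entirely within the slab.
Q_enc = ρ·(2x)·A and flux = 2EA, so 2EA = 2ρxA/ε₀ ⇒ E = |ρ|x/ε₀.
E = (3.12×10^-3)(0.00642)/(8.85×10^-12) = 2.26×10^6 N/C.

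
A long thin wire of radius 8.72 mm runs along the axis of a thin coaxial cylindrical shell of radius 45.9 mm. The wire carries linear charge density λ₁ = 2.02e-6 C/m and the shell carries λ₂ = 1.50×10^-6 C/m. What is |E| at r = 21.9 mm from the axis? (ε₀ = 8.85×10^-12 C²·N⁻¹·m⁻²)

By cylindrical symmetry E is radial; use a coaxial Gaussian cylinder of radius 21.9 mm and length L (between the conductors, 8.72 mm < r < 45.9 mm).
The shell at 45.9 mm lies outside the Gaussian surface, so λ_enc = λ₁ = 2.02×10^-6 C/m.
Since E is radial and uniform over the curved surface, Φ = E·2πrL = Q_enc/ε₀ = λ_enc L/ε₀.
E = |λ_enc|/(2πε₀r) = (2.02e-6)/(2π·8.85×10^-12·0.0219) = 1.66×10^6 N/C.

E ≈ 1.66×10^6 N/C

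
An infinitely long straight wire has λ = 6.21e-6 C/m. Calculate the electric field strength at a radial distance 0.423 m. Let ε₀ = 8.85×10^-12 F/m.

Take a coaxial cylindrical Gaussian surface of radius r = 0.423 m and length L.
Q_enc = λL, so λ_enc = 6.21e-6 C/m.
Applying ∮E·dA = Q_enc/ε₀ with the end caps contributing no flux:
E = |λ_enc|/(2πε₀r) = (6.21e-6)/(2π·8.85×10^-12·0.423) = 2.64×10^5 N/C.

E = 2.64×10^5 N/C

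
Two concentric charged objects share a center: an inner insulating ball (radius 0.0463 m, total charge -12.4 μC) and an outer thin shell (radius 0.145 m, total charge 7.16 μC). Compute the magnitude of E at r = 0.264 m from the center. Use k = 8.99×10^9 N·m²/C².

|E| = 6.76e5 V/m

Take a concentric spherical Gaussian surface of radius r = 0.264 m (r > 0.145 m, enclosing both).
Q_enc = (-12.4 μC) + (7.16 μC) = -5.24×10^-6 C.
Applying ∮E·dA = Q_enc/ε₀ with Φ = E(4πr²):
E = k|Q_enc|/r² = (8.99×10^9)(5.24×10^-6)/(0.264)² = 6.76×10^5 N/C.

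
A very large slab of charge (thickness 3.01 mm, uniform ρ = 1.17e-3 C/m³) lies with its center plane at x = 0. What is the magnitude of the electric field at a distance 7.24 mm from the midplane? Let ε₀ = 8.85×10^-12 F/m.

The point |x| = 7.24 mm lies outside the slab (half-thickness 0.001505 m). A symmetric pillbox spanning the full slab encloses Q_enc = ρ·d·A.
Flux = 2EA ⇒ E = |ρ|d/(2ε₀), independent of distance outside.
E = (1.17e-3)(0.00301)/(2·8.85×10^-12) = 1.99×10^5 N/C.

E ≈ 1.99e5 V/m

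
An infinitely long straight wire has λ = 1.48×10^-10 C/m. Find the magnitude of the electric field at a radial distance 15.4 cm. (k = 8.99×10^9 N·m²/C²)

Take a coaxial cylindrical Gaussian surface of radius r = 15.4 cm and length L.
Q_enc = λL, so λ_enc = 1.48×10^-10 C/m.
Gauss's law: E·2πrL = λ_enc L/ε₀.
E = 2k|λ_enc|/r = 2(8.99×10^9)(1.48×10^-10)/(0.154) = 17.3 N/C.

|E| ≈ 17.3 N/C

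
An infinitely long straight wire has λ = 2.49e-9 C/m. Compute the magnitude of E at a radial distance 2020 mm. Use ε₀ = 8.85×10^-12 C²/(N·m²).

Coaxial Gaussian cylinder, radius r = 2020 mm, length L.
Q_enc = λL, so λ_enc = 2.49e-9 C/m.
By Gauss's law (flux through the curved wall only), E·2πrL = λ_enc L/ε₀.
E = |λ_enc|/(2πε₀r) = (2.49e-9)/(2π·8.85×10^-12·2.02) = 22.2 N/C.

|E| = 22.2 V/m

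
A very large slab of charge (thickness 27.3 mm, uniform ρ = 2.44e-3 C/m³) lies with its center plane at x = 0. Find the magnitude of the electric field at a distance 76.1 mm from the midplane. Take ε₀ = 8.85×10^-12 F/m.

The point |x| = 76.1 mm lies outside the slab (half-thickness 0.01365 m). A symmetric pillbox spanning the full slab encloses Q_enc = ρ·d·A.
Flux = 2EA ⇒ E = |ρ|d/(2ε₀), independent of distance outside.
E = (2.44×10^-3)(0.0273)/(2·8.85×10^-12) = 3.76×10^6 N/C.

|E| = 3.76e6 N/C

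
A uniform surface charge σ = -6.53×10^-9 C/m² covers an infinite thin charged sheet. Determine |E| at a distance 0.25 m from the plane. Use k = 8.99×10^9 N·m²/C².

The symmetry is planar: E is normal to the sheet and the same magnitude on both sides. Take a pillbox straddling the sheet with end-cap area A.
Only the two end caps contribute flux: Φ = 2EA. With Q_enc = σA, Gauss's law gives E = |σ|/(2ε₀).
E = 2πk|σ| = 2π(8.99×10^9)(6.53×10^-9) = 369 N/C.

|E| = 369 N/C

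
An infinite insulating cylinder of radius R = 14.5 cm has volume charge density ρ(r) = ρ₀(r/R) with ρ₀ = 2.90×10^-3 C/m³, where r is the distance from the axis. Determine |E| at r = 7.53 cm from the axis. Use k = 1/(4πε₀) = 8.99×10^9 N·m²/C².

4.27×10^6 V/m

Take a coaxial cylindrical Gaussian surface of radius r = 7.53 cm and length L (r < R).
λ_enc = ∫₀^r ρ(r')·2πr' dr' = (2πρ₀/R)·r^3/3 = 1.788e-5 C/m.
Applying ∮E·dA = Q_enc/ε₀ with the end caps contributing no flux:
E = 2k|λ_enc|/r = 2(8.99×10^9)(1.788×10^-5)/(0.0753) = 4.27×10^6 N/C.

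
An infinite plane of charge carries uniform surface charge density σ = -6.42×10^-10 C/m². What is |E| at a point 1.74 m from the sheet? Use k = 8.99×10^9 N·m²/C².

E ≈ 36.3 V/m

The symmetry is planar: E is normal to the sheet and the same magnitude on both sides. Take a pillbox straddling the sheet with end-cap area A.
Flux Φ = 2EA and Q_enc = σA, so 2EA = σA/ε₀ ⇒ E = |σ|/(2ε₀), independent of distance.
E = 2πk|σ| = 2π(8.99×10^9)(6.42×10^-10) = 36.3 N/C.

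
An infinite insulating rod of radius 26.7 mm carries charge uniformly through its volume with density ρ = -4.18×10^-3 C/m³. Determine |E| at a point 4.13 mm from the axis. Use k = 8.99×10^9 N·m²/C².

Choose a coaxial cylinder of radius r = 4.13 mm (arbitrary length L) as the Gaussian surface (r < R).
Enclosed charge per unit length: λ_enc = ρ·πr² = (-4.18e-3)π(0.00413)² = -2.24e-7 C/m.
By Gauss's law (flux through the curved wall only), E·2πrL = λ_enc L/ε₀.
E = 2k|λ_enc|/r = 2(8.99×10^9)(2.24×10^-7)/(0.00413) = 9.75×10^5 N/C.

E = 9.75×10^5 V/m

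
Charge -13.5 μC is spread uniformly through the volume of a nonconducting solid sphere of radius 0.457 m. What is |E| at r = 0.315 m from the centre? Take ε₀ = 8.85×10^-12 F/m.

Take a concentric spherical Gaussian surface of radius r = 0.315 m (r < R).
Only the charge within r is enclosed: Q_enc = Q·(r/R)³ = (-13.5 μC)·(0.315 m/0.457 m)³ = -4.421×10^-6 C.
Gauss's law: E·4πr² = Q_enc/ε₀.
E = |Q_enc|/(4πε₀r²) = (4.421e-6)/(4π·8.85×10^-12·(0.315)²) = 4.01e5 N/C.

E = 4.01×10^5 N/C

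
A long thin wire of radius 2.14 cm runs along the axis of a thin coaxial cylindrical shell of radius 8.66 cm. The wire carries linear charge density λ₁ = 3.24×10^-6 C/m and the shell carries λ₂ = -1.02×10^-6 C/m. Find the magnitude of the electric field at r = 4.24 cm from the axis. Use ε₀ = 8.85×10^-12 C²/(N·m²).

E = 1.37×10^6 V/m

Choose a coaxial cylinder of radius r = 4.24 cm (arbitrary length L) as the Gaussian surface (between the conductors, 2.14 cm < r < 8.66 cm).
The shell at 8.66 cm lies outside the Gaussian surface, so λ_enc = λ₁ = 3.24e-6 C/m.
Since E is radial and uniform over the curved surface, Φ = E·2πrL = Q_enc/ε₀ = λ_enc L/ε₀.
E = |λ_enc|/(2πε₀r) = (3.24e-6)/(2π·8.85×10^-12·0.0424) = 1.37×10^6 N/C.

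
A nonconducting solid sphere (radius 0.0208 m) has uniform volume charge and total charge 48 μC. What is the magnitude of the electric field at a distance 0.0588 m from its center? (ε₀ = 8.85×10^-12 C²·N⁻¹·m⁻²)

E ≈ 1.25e8 N/C

Use a concentric Gaussian sphere at r = 0.0588 m (r > R, so the entire charge is enclosed).
Q_enc = 48 μC = 4.80×10^-5 C.
By Gauss's law, ∮E·dA = E·4πr² = Q_enc/ε₀.
E = |Q_enc|/(4πε₀r²) = (4.80×10^-5)/(4π·8.85×10^-12·(0.0588)²) = 1.25×10^8 N/C.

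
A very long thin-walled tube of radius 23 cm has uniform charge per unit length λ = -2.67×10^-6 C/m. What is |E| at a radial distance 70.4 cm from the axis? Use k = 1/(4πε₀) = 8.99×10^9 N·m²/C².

Choose a coaxial cylinder of radius r = 70.4 cm (arbitrary length L) as the Gaussian surface (r > 23 cm).
The full line charge is enclosed: λ_enc = -2.67e-6 C/m.
Applying ∮E·dA = Q_enc/ε₀ with the end caps contributing no flux:
E = 2k|λ_enc|/r = 2(8.99×10^9)(2.67×10^-6)/(0.704) = 6.82e4 N/C.

6.82×10^4 N/C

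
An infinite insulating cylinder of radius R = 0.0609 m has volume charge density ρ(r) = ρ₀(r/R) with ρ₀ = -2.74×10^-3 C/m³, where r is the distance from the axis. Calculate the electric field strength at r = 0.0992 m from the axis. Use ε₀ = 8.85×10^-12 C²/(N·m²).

Take a coaxial cylindrical Gaussian surface of radius r = 0.0992 m and length L (r > R, full charge per length enclosed).
λ_enc = 2π ∫₀^R ρ₀(r'/R)^1 r' dr' = 2πρ₀R²/3 = -2.128×10^-5 C/m.
Since E is radial and uniform over the curved surface, Φ = E·2πrL = Q_enc/ε₀ = λ_enc L/ε₀.
E = |λ_enc|/(2πε₀r) = (2.128e-5)/(2π·8.85×10^-12·0.0992) = 3.86×10^6 N/C.

3.86×10^6 N/C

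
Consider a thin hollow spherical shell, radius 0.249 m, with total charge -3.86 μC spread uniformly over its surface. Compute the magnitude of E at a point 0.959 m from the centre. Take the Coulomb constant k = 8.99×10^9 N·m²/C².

Take a concentric spherical Gaussian surface of radius r = 0.959 m (r > 0.249 m).
The entire shell is enclosed: Q_enc = -3.86e-6 C.
Applying ∮E·dA = Q_enc/ε₀ with Φ = E(4πr²):
E = k|Q_enc|/r² = (8.99×10^9)(3.86×10^-6)/(0.959)² = 3.77×10^4 N/C.

3.77×10^4 N/C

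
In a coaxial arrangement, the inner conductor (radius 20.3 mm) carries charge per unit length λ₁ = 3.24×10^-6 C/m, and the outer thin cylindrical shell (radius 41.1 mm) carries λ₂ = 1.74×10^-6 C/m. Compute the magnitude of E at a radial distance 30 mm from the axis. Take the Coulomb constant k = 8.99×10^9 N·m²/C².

1.94e6 V/m

Take a coaxial cylindrical Gaussian surface of radius r = 30 mm and length L (between the conductors, 20.3 mm < r < 41.1 mm).
The shell at 41.1 mm lies outside the Gaussian surface, so λ_enc = λ₁ = 3.24e-6 C/m.
Gauss's law: E·2πrL = λ_enc L/ε₀.
E = 2k|λ_enc|/r = 2(8.99×10^9)(3.24×10^-6)/(0.03) = 1.94×10^6 N/C.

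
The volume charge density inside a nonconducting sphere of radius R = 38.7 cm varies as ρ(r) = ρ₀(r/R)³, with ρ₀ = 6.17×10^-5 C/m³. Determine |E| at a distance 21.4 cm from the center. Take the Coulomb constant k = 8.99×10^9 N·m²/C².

E = 4.20×10^4 N/C

Use a concentric Gaussian sphere at r = 21.4 cm (r < R).
Q_enc = ∫₀^r ρ(r')·4πr'² dr' = (4πρ₀/R³) ∫₀^r r'^5 dr' = 4πρ₀ r^6/(6·R³) = 2.141×10^-7 C.
By Gauss's law, ∮E·dA = E·4πr² = Q_enc/ε₀.
E = k|Q_enc|/r² = (8.99×10^9)(2.141×10^-7)/(0.214)² = 4.20×10^4 N/C.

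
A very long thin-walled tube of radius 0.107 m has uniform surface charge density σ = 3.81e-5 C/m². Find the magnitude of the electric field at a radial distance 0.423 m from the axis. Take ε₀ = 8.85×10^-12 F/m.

Take a coaxial cylindrical Gaussian surface of radius r = 0.423 m and length L (r > 0.107 m).
The whole shell is enclosed: λ_enc = σ·2πR = (3.81e-5)·2π·(0.107) = 2.561e-5 C/m.
Gauss's law: E·2πrL = λ_enc L/ε₀.
E = |λ_enc|/(2πε₀r) = (2.561e-5)/(2π·8.85×10^-12·0.423) = 1.09×10^6 N/C.

|E| = 1.09e6 N/C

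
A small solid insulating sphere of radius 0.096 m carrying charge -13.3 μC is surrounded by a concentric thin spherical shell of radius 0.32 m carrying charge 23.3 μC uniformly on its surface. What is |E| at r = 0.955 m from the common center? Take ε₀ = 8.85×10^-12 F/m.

Symmetry ⇒ E = E(r) r̂. Gaussian sphere of radius r = 0.955 m (r > 0.32 m, enclosing both).
Q_enc = (-13.3 μC) + (23.3 μC) = 1.00e-5 C.
Applying ∮E·dA = Q_enc/ε₀ with Φ = E(4πr²):
E = |Q_enc|/(4πε₀r²) = (1.00×10^-5)/(4π·8.85×10^-12·(0.955)²) = 9.86e4 N/C.

E ≈ 9.86e4 V/m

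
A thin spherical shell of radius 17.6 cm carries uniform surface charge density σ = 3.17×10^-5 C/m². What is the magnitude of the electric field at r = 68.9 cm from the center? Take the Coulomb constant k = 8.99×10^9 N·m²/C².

|E| = 2.34e5 N/C

Symmetry ⇒ E = E(r) r̂. Gaussian sphere of radius r = 68.9 cm (r > 17.6 cm).
The entire shell is enclosed: Q_enc = σ·4πR² = (3.17e-5)·4π·(0.176)² = 1.234×10^-5 C.
By Gauss's law, ∮E·dA = E·4πr² = Q_enc/ε₀.
E = k|Q_enc|/r² = (8.99×10^9)(1.234e-5)/(0.689)² = 2.34×10^5 N/C.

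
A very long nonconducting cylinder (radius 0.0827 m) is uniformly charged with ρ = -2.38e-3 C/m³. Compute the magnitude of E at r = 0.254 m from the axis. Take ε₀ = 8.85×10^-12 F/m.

Take a coaxial cylindrical Gaussian surface of radius r = 0.254 m and length L (r > 0.0827 m, full cross-section enclosed).
λ_enc = ρ·πR² = (-2.38×10^-3)π(0.0827)² = -5.114×10^-5 C/m.
Gauss's law: E·2πrL = λ_enc L/ε₀.
E = |λ_enc|/(2πε₀r) = (5.114e-5)/(2π·8.85×10^-12·0.254) = 3.62×10^6 N/C.

E = 3.62×10^6 N/C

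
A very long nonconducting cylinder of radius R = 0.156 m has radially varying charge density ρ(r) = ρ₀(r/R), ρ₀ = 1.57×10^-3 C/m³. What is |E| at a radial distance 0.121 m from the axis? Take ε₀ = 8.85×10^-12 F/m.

|E| = 5.55e6 V/m

Coaxial Gaussian cylinder, radius r = 0.121 m, length L (r < R).
Integrating ρ over the cross-section to radius r: λ_enc = (2πρ₀/R) ∫₀^r r'^2 dr' = 2πρ₀ r^3/(3·R) = 3.734×10^-5 C/m.
Applying ∮E·dA = Q_enc/ε₀ with the end caps contributing no flux:
E = |λ_enc|/(2πε₀r) = (3.734e-5)/(2π·8.85×10^-12·0.121) = 5.55×10^6 N/C.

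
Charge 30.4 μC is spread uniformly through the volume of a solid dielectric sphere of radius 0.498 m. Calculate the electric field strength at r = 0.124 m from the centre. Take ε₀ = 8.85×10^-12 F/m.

By spherical symmetry E is radial; choose a Gaussian sphere of radius r = 0.124 m (r < R).
For a uniform sphere the enclosed fraction is (r/R)³, so Q_enc = (30.4 μC)(0.124/0.498)³ = 4.693×10^-7 C.
By Gauss's law, ∮E·dA = E·4πr² = Q_enc/ε₀.
E = |Q_enc|/(4πε₀r²) = (4.693e-7)/(4π·8.85×10^-12·(0.124)²) = 2.74e5 N/C.

|E| = 2.74e5 N/C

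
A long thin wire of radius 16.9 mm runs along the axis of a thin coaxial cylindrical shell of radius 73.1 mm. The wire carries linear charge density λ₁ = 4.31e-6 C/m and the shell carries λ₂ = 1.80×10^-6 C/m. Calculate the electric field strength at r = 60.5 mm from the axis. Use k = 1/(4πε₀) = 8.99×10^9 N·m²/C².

Coaxial Gaussian cylinder, radius r = 60.5 mm, length L (between the conductors, 16.9 mm < r < 73.1 mm).
The shell at 73.1 mm lies outside the Gaussian surface, so λ_enc = λ₁ = 4.31e-6 C/m.
Applying ∮E·dA = Q_enc/ε₀ with the end caps contributing no flux:
E = 2k|λ_enc|/r = 2(8.99×10^9)(4.31×10^-6)/(0.0605) = 1.28×10^6 N/C.

|E| ≈ 1.28e6 N/C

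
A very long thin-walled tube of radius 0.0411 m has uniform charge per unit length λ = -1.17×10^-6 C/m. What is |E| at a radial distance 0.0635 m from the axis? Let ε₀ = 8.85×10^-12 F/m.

By cylindrical symmetry E is radial; use a coaxial Gaussian cylinder of radius 0.0635 m and length L (r > 0.0411 m).
The full line charge is enclosed: λ_enc = -1.17×10^-6 C/m.
Since E is radial and uniform over the curved surface, Φ = E·2πrL = Q_enc/ε₀ = λ_enc L/ε₀.
E = |λ_enc|/(2πε₀r) = (1.17×10^-6)/(2π·8.85×10^-12·0.0635) = 3.31×10^5 N/C.

|E| = 3.31×10^5 N/C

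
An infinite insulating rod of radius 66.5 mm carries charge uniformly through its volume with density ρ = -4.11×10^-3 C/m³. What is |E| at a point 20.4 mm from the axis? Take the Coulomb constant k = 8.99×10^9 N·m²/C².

|E| = 4.74×10^6 N/C

Take a coaxial cylindrical Gaussian surface of radius r = 20.4 mm and length L (r < R).
Charge inside radius r per length L is ρ·πr²·L, so λ_enc = ρπr² = -5.373×10^-6 C/m.
Gauss's law: E·2πrL = λ_enc L/ε₀.
E = 2k|λ_enc|/r = 2(8.99×10^9)(5.373×10^-6)/(0.0204) = 4.74e6 N/C.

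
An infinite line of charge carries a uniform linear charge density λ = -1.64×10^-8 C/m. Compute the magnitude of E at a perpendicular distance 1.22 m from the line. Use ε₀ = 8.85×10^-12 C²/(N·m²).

Choose a coaxial cylinder of radius r = 1.22 m (arbitrary length L) as the Gaussian surface.
Q_enc = λL, so λ_enc = -1.64e-8 C/m.
By Gauss's law (flux through the curved wall only), E·2πrL = λ_enc L/ε₀.
E = |λ_enc|/(2πε₀r) = (1.64×10^-8)/(2π·8.85×10^-12·1.22) = 242 N/C.

|E| ≈ 242 N/C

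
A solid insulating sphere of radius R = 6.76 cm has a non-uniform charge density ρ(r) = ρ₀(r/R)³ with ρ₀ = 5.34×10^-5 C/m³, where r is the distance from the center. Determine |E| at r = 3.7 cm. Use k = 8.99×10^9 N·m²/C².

Symmetry ⇒ E = E(r) r̂. Gaussian sphere of radius r = 3.7 cm (r < R).
Q_enc = ∫₀^r ρ(r')·4πr'² dr' = (4πρ₀/R³) ∫₀^r r'^5 dr' = 4πρ₀ r^6/(6·R³) = 9.289×10^-10 C.
Gauss's law: E·4πr² = Q_enc/ε₀.
E = k|Q_enc|/r² = (8.99×10^9)(9.289e-10)/(0.037)² = 6.10e3 N/C.

6.10×10^3 V/m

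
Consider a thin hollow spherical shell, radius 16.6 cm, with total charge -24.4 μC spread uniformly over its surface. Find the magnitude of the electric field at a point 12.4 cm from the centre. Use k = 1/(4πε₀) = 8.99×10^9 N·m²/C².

|E| = 0 N/C

Use a concentric Gaussian sphere at r = 12.4 cm (inside the shell, r < 16.6 cm).
All the charge is outside the Gaussian surface: Q_enc = 0, hence E = 0 everywhere inside the shell.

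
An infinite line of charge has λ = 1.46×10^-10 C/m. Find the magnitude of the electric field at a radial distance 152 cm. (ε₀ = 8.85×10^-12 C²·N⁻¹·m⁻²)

E ≈ 1.73 N/C

Coaxial Gaussian cylinder, radius r = 152 cm, length L.
Q_enc = λL, so λ_enc = 1.46e-10 C/m.
By Gauss's law (flux through the curved wall only), E·2πrL = λ_enc L/ε₀.
E = |λ_enc|/(2πε₀r) = (1.46e-10)/(2π·8.85×10^-12·1.52) = 1.73 N/C.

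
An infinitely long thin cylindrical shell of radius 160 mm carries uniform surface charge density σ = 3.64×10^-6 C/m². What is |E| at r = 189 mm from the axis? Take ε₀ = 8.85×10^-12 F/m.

Take a coaxial cylindrical Gaussian surface of radius r = 189 mm and length L (r > 160 mm).
The whole shell is enclosed: λ_enc = σ·2πR = (3.64×10^-6)·2π·(0.16) = 3.659e-6 C/m.
Gauss's law: E·2πrL = λ_enc L/ε₀.
E = |λ_enc|/(2πε₀r) = (3.659×10^-6)/(2π·8.85×10^-12·0.189) = 3.48e5 N/C.

|E| ≈ 3.48×10^5 N/C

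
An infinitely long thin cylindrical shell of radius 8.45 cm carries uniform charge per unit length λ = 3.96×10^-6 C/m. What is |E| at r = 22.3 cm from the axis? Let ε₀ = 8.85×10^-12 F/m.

Take a coaxial cylindrical Gaussian surface of radius r = 22.3 cm and length L (r > 8.45 cm).
The full line charge is enclosed: λ_enc = 3.96e-6 C/m.
Since E is radial and uniform over the curved surface, Φ = E·2πrL = Q_enc/ε₀ = λ_enc L/ε₀.
E = |λ_enc|/(2πε₀r) = (3.96×10^-6)/(2π·8.85×10^-12·0.223) = 3.19×10^5 N/C.

|E| ≈ 3.19e5 N/C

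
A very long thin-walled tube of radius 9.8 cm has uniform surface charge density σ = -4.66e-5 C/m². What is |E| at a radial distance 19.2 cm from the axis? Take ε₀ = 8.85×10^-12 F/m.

|E| ≈ 2.69e6 V/m

Coaxial Gaussian cylinder, radius r = 19.2 cm, length L (r > 9.8 cm).
The whole shell is enclosed: λ_enc = σ·2πR = (-4.66×10^-5)·2π·(0.098) = -2.869×10^-5 C/m.
Gauss's law: E·2πrL = λ_enc L/ε₀.
E = |λ_enc|/(2πε₀r) = (2.869×10^-5)/(2π·8.85×10^-12·0.192) = 2.69×10^6 N/C.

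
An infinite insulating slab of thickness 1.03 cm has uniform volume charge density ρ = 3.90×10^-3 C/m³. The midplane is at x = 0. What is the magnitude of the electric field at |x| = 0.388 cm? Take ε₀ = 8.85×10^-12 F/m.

E ≈ 1.71e6 N/C

By symmetry E is perpendicular to the slab. A Gaussian pillbox from −0.388 cm to +0.388 cm (face area A) lies entirely within the slab.
Q_enc = ρ·(2x)·A and flux = 2EA, so 2EA = 2ρxA/ε₀ ⇒ E = |ρ|x/ε₀.
E = (3.90×10^-3)(0.00388)/(8.85×10^-12) = 1.71×10^6 N/C.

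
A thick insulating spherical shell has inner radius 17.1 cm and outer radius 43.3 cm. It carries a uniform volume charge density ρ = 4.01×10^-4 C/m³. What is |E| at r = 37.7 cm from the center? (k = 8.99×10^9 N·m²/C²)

Use a concentric Gaussian sphere at r = 37.7 cm (within the shell material, 17.1 cm < r < 43.3 cm).
Only the shell between 17.1 cm and r is enclosed: Q_enc = ρ·(4π/3)(r³ − a³) = (4.01×10^-4)·(4π/3)·((0.377)³ − (0.171)³) = 8.16×10^-5 C.
By Gauss's law, ∮E·dA = E·4πr² = Q_enc/ε₀.
E = k|Q_enc|/r² = (8.99×10^9)(8.16e-5)/(0.377)² = 5.16×10^6 N/C.

5.16e6 V/m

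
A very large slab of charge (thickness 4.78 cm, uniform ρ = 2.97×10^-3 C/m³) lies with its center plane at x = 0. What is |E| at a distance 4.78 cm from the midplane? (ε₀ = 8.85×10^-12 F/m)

The point |x| = 4.78 cm lies outside the slab (half-thickness 0.0239 m). A symmetric pillbox spanning the full slab encloses Q_enc = ρ·d·A.
Flux = 2EA ⇒ E = |ρ|d/(2ε₀), independent of distance outside.
E = (2.97e-3)(0.0478)/(2·8.85×10^-12) = 8.02×10^6 N/C.

E = 8.02e6 N/C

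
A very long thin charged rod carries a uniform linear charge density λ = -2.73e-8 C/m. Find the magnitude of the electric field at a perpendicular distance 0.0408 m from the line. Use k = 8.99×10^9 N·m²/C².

Choose a coaxial cylinder of radius r = 0.0408 m (arbitrary length L) as the Gaussian surface.
Q_enc = λL, so λ_enc = -2.73×10^-8 C/m.
By Gauss's law (flux through the curved wall only), E·2πrL = λ_enc L/ε₀.
E = 2k|λ_enc|/r = 2(8.99×10^9)(2.73e-8)/(0.0408) = 1.20e4 N/C.

|E| = 1.20×10^4 N/C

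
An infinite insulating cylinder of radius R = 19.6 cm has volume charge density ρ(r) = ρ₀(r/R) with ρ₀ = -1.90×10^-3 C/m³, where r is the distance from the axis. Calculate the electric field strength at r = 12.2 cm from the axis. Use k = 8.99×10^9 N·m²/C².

Coaxial Gaussian cylinder, radius r = 12.2 cm, length L (r < R).
Integrating ρ over the cross-section to radius r: λ_enc = (2πρ₀/R) ∫₀^r r'^2 dr' = 2πρ₀ r^3/(3·R) = -3.687×10^-5 C/m.
Applying ∮E·dA = Q_enc/ε₀ with the end caps contributing no flux:
E = 2k|λ_enc|/r = 2(8.99×10^9)(3.687e-5)/(0.122) = 5.43e6 N/C.

E = 5.43e6 N/C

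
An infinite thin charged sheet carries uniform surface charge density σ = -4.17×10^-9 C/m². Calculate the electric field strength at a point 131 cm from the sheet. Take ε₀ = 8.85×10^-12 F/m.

Choose a cylindrical pillbox piercing the sheet, end faces (area A) parallel to it.
Flux Φ = 2EA and Q_enc = σA, so 2EA = σA/ε₀ ⇒ E = |σ|/(2ε₀), independent of distance.
E = |σ|/(2ε₀) = (4.17e-9)/(2·8.85×10^-12) = 236 N/C.

|E| = 236 V/m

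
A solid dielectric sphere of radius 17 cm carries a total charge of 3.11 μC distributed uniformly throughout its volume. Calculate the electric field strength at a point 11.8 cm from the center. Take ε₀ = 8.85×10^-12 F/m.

Use a concentric Gaussian sphere at r = 11.8 cm (r < R).
For a uniform sphere the enclosed fraction is (r/R)³, so Q_enc = (3.11 μC)(0.118/0.17)³ = 1.04×10^-6 C.
By Gauss's law, ∮E·dA = E·4πr² = Q_enc/ε₀.
E = |Q_enc|/(4πε₀r²) = (1.04e-6)/(4π·8.85×10^-12·(0.118)²) = 6.72×10^5 N/C.

|E| ≈ 6.72×10^5 N/C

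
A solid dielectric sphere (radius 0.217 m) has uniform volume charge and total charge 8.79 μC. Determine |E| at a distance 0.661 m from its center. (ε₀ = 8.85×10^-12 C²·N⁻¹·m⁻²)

By spherical symmetry E is radial; choose a Gaussian sphere of radius r = 0.661 m (r > R, so the entire charge is enclosed).
Q_enc = 8.79 μC = 8.79×10^-6 C.
By Gauss's law, ∮E·dA = E·4πr² = Q_enc/ε₀.
E = |Q_enc|/(4πε₀r²) = (8.79×10^-6)/(4π·8.85×10^-12·(0.661)²) = 1.81×10^5 N/C.

E = 1.81×10^5 V/m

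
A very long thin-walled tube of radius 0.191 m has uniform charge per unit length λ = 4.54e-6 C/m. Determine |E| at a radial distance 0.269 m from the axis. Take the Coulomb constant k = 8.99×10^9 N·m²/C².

E ≈ 3.03×10^5 N/C

Take a coaxial cylindrical Gaussian surface of radius r = 0.269 m and length L (r > 0.191 m).
The full line charge is enclosed: λ_enc = 4.54×10^-6 C/m.
Gauss's law: E·2πrL = λ_enc L/ε₀.
E = 2k|λ_enc|/r = 2(8.99×10^9)(4.54×10^-6)/(0.269) = 3.03×10^5 N/C.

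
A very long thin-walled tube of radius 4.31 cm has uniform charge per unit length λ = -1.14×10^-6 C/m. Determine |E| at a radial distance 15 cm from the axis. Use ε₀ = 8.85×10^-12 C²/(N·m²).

Take a coaxial cylindrical Gaussian surface of radius r = 15 cm and length L (r > 4.31 cm).
The full line charge is enclosed: λ_enc = -1.14×10^-6 C/m.
Since E is radial and uniform over the curved surface, Φ = E·2πrL = Q_enc/ε₀ = λ_enc L/ε₀.
E = |λ_enc|/(2πε₀r) = (1.14e-6)/(2π·8.85×10^-12·0.15) = 1.37×10^5 N/C.

E = 1.37e5 N/C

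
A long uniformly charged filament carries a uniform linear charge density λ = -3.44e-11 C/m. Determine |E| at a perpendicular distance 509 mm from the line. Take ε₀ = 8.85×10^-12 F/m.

E = 1.22 N/C

Take a coaxial cylindrical Gaussian surface of radius r = 509 mm and length L.
Q_enc = λL, so λ_enc = -3.44e-11 C/m.
Since E is radial and uniform over the curved surface, Φ = E·2πrL = Q_enc/ε₀ = λ_enc L/ε₀.
E = |λ_enc|/(2πε₀r) = (3.44e-11)/(2π·8.85×10^-12·0.509) = 1.22 N/C.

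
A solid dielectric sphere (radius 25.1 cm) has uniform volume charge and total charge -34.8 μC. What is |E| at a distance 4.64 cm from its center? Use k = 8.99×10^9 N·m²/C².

E ≈ 9.18e5 V/m

By spherical symmetry E is radial; choose a Gaussian sphere of radius r = 4.64 cm (r < R).
Only the charge within r is enclosed: Q_enc = Q·(r/R)³ = (-34.8 μC)·(4.64 cm/25.1 cm)³ = -2.198e-7 C.
By Gauss's law, ∮E·dA = E·4πr² = Q_enc/ε₀.
E = k|Q_enc|/r² = (8.99×10^9)(2.198×10^-7)/(0.0464)² = 9.18e5 N/C.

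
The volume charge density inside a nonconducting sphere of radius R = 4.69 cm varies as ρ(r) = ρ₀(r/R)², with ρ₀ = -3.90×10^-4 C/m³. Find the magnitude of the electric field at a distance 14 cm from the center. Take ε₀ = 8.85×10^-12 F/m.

4.64×10^4 N/C

Take a concentric spherical Gaussian surface of radius r = 14 cm (r > R, all charge enclosed).
Q_enc = 4π ∫₀^R ρ₀(r'/R)^2 r'² dr' = 4πρ₀R³/5 = -1.011×10^-7 C.
Since E is radial and uniform over the Gaussian sphere, Φ = E·4πr² = Q_enc/ε₀.
E = |Q_enc|/(4πε₀r²) = (1.011×10^-7)/(4π·8.85×10^-12·(0.14)²) = 4.64e4 N/C.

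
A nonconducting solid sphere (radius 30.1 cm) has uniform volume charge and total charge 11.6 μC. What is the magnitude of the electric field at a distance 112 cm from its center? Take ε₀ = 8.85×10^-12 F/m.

8.32×10^4 N/C

By spherical symmetry E is radial; choose a Gaussian sphere of radius r = 112 cm (r > R, so the entire charge is enclosed).
Q_enc = 11.6 μC = 1.16e-5 C.
Gauss's law: E·4πr² = Q_enc/ε₀.
E = |Q_enc|/(4πε₀r²) = (1.16×10^-5)/(4π·8.85×10^-12·(1.12)²) = 8.32×10^4 N/C.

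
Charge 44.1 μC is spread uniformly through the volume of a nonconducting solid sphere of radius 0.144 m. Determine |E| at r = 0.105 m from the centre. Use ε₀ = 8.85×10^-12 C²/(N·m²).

E ≈ 1.39×10^7 V/m

Use a concentric Gaussian sphere at r = 0.105 m (r < R).
For a uniform sphere the enclosed fraction is (r/R)³, so Q_enc = (44.1 μC)(0.105/0.144)³ = 1.71×10^-5 C.
Since E is radial and uniform over the Gaussian sphere, Φ = E·4πr² = Q_enc/ε₀.
E = |Q_enc|/(4πε₀r²) = (1.71e-5)/(4π·8.85×10^-12·(0.105)²) = 1.39e7 N/C.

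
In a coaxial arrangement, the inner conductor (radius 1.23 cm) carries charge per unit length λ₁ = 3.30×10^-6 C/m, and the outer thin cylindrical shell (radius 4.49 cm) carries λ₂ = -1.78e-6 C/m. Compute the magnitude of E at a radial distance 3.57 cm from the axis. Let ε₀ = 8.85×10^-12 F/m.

E = 1.66×10^6 N/C

Take a coaxial cylindrical Gaussian surface of radius r = 3.57 cm and length L (between the conductors, 1.23 cm < r < 4.49 cm).
The shell at 4.49 cm lies outside the Gaussian surface, so λ_enc = λ₁ = 3.30×10^-6 C/m.
Applying ∮E·dA = Q_enc/ε₀ with the end caps contributing no flux:
E = |λ_enc|/(2πε₀r) = (3.30e-6)/(2π·8.85×10^-12·0.0357) = 1.66×10^6 N/C.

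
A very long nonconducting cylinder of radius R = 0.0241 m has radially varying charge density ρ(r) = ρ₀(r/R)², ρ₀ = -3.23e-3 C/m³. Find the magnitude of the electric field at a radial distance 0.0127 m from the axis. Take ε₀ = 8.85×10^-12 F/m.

Coaxial Gaussian cylinder, radius r = 0.0127 m, length L (r < R).
λ_enc = ∫₀^r ρ(r')·2πr' dr' = (2πρ₀/R²)·r^4/4 = -2.272×10^-7 C/m.
Gauss's law: E·2πrL = λ_enc L/ε₀.
E = |λ_enc|/(2πε₀r) = (2.272×10^-7)/(2π·8.85×10^-12·0.0127) = 3.22×10^5 N/C.

|E| ≈ 3.22e5 N/C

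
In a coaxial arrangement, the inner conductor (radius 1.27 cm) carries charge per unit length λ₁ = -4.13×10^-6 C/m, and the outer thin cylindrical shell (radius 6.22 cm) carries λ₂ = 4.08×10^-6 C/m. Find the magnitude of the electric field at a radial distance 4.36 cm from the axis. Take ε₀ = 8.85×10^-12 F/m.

Take a coaxial cylindrical Gaussian surface of radius r = 4.36 cm and length L (between the conductors, 1.27 cm < r < 6.22 cm).
The shell at 6.22 cm lies outside the Gaussian surface, so λ_enc = λ₁ = -4.13e-6 C/m.
Applying ∮E·dA = Q_enc/ε₀ with the end caps contributing no flux:
E = |λ_enc|/(2πε₀r) = (4.13e-6)/(2π·8.85×10^-12·0.0436) = 1.70×10^6 N/C.

|E| = 1.70×10^6 V/m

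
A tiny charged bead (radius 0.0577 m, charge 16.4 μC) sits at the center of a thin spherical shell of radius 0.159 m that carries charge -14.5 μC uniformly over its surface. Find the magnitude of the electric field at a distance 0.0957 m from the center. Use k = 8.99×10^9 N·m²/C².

1.61×10^7 V/m

Symmetry ⇒ E = E(r) r̂. Gaussian sphere of radius r = 0.0957 m (between the bodies, 0.0577 m < r < 0.159 m).
Only the inner charge is enclosed; the outer shell contributes nothing inside itself. Q_enc = 16.4 μC = 1.64e-5 C.
By Gauss's law, ∮E·dA = E·4πr² = Q_enc/ε₀.
E = k|Q_enc|/r² = (8.99×10^9)(1.64×10^-5)/(0.0957)² = 1.61×10^7 N/C.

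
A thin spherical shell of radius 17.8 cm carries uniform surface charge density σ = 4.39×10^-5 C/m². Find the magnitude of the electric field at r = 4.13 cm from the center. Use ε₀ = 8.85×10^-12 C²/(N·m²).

Symmetry ⇒ E = E(r) r̂. Gaussian sphere of radius r = 4.13 cm (inside the shell, r < 17.8 cm).
No charge lies within this surface, so Q_enc = 0 and Gauss's law gives E·4πr² = 0 ⇒ E = 0.

|E| = 0 N/C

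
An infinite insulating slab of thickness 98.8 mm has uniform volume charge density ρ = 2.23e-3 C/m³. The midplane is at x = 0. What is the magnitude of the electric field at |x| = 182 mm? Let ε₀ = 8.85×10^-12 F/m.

The point |x| = 182 mm lies outside the slab (half-thickness 0.0494 m). A symmetric pillbox spanning the full slab encloses Q_enc = ρ·d·A.
Flux = 2EA ⇒ E = |ρ|d/(2ε₀), independent of distance outside.
E = (2.23×10^-3)(0.0988)/(2·8.85×10^-12) = 1.24×10^7 N/C.

1.24×10^7 V/m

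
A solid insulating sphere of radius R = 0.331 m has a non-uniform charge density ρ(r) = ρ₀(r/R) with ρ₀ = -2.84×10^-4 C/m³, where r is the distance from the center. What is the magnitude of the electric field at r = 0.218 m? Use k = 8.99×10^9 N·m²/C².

Take a concentric spherical Gaussian surface of radius r = 0.218 m (r < R).
Q_enc = ∫₀^r ρ(r')·4πr'² dr' = (4πρ₀/R) ∫₀^r r'^3 dr' = 4πρ₀ r^4/(4·R) = -6.088e-6 C.
By Gauss's law, ∮E·dA = E·4πr² = Q_enc/ε₀.
E = k|Q_enc|/r² = (8.99×10^9)(6.088e-6)/(0.218)² = 1.15e6 N/C.

E ≈ 1.15e6 N/C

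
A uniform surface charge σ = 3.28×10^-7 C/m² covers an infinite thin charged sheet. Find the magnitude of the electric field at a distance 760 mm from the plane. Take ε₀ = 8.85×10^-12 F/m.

Choose a cylindrical pillbox piercing the sheet, end faces (area A) parallel to it.
Only the two end caps contribute flux: Φ = 2EA. With Q_enc = σA, Gauss's law gives E = |σ|/(2ε₀).
E = |σ|/(2ε₀) = (3.28e-7)/(2·8.85×10^-12) = 1.85e4 N/C.

E = 1.85×10^4 V/m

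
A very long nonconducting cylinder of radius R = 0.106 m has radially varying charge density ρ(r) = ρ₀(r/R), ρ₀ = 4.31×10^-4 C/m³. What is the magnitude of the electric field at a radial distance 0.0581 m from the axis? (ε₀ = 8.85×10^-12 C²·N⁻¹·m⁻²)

|E| ≈ 5.17×10^5 N/C

Choose a coaxial cylinder of radius r = 0.0581 m (arbitrary length L) as the Gaussian surface (r < R).
Integrating ρ over the cross-section to radius r: λ_enc = (2πρ₀/R) ∫₀^r r'^2 dr' = 2πρ₀ r^3/(3·R) = 1.67×10^-6 C/m.
By Gauss's law (flux through the curved wall only), E·2πrL = λ_enc L/ε₀.
E = |λ_enc|/(2πε₀r) = (1.67×10^-6)/(2π·8.85×10^-12·0.0581) = 5.17×10^5 N/C.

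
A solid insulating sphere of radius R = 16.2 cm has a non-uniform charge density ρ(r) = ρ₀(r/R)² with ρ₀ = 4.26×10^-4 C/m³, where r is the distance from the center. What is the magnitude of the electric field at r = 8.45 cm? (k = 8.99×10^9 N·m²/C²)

|E| ≈ 2.21×10^5 N/C

Use a concentric Gaussian sphere at r = 8.45 cm (r < R).
Integrate the density: Q_enc = 4π ∫₀^r ρ₀(r'/R)^2 r'² dr' = 4πρ₀ r^5/(5·R²) = 1.758e-7 C.
Applying ∮E·dA = Q_enc/ε₀ with Φ = E(4πr²):
E = k|Q_enc|/r² = (8.99×10^9)(1.758e-7)/(0.0845)² = 2.21×10^5 N/C.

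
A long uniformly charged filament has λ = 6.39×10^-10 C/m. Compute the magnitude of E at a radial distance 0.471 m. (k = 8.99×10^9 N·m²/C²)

E ≈ 24.4 N/C

Coaxial Gaussian cylinder, radius r = 0.471 m, length L.
Q_enc = λL, so λ_enc = 6.39e-10 C/m.
Gauss's law: E·2πrL = λ_enc L/ε₀.
E = 2k|λ_enc|/r = 2(8.99×10^9)(6.39×10^-10)/(0.471) = 24.4 N/C.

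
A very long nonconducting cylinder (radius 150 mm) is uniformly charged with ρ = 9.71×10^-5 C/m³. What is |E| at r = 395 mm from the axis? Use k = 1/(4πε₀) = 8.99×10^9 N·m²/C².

3.12×10^5 N/C

Coaxial Gaussian cylinder, radius r = 395 mm, length L (r > 150 mm, full cross-section enclosed).
λ_enc = ρ·πR² = (9.71×10^-5)π(0.15)² = 6.864×10^-6 C/m.
By Gauss's law (flux through the curved wall only), E·2πrL = λ_enc L/ε₀.
E = 2k|λ_enc|/r = 2(8.99×10^9)(6.864e-6)/(0.395) = 3.12×10^5 N/C.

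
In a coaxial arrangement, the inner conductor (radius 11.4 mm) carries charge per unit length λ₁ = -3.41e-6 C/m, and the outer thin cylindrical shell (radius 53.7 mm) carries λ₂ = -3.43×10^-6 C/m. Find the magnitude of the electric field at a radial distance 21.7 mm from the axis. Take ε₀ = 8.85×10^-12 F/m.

Take a coaxial cylindrical Gaussian surface of radius r = 21.7 mm and length L (between the conductors, 11.4 mm < r < 53.7 mm).
Only the inner wire is enclosed; the outer shell contributes nothing inside itself. λ_enc = λ₁ = -3.41×10^-6 C/m.
Applying ∮E·dA = Q_enc/ε₀ with the end caps contributing no flux:
E = |λ_enc|/(2πε₀r) = (3.41×10^-6)/(2π·8.85×10^-12·0.0217) = 2.83×10^6 N/C.

2.83×10^6 V/m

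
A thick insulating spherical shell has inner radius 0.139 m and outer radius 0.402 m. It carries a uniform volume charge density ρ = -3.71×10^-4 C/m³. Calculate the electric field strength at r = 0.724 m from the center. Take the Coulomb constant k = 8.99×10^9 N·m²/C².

E = 1.66e6 N/C

Symmetry ⇒ E = E(r) r̂. Gaussian sphere of radius r = 0.724 m (r > 0.402 m, enclosing the whole shell).
Q_enc = ρ·(4π/3)(b³ − a³) = (-3.71×10^-4)·(4π/3)·((0.402)³ − (0.139)³) = -9.678e-5 C.
Gauss's law: E·4πr² = Q_enc/ε₀.
E = k|Q_enc|/r² = (8.99×10^9)(9.678×10^-5)/(0.724)² = 1.66×10^6 N/C.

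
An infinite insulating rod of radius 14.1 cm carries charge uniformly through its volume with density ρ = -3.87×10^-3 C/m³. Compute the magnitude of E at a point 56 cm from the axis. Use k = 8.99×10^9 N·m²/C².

|E| ≈ 7.76×10^6 V/m

Take a coaxial cylindrical Gaussian surface of radius r = 56 cm and length L (r > 14.1 cm, full cross-section enclosed).
λ_enc = ρ·πR² = (-3.87×10^-3)π(0.141)² = -2.417e-4 C/m.
Gauss's law: E·2πrL = λ_enc L/ε₀.
E = 2k|λ_enc|/r = 2(8.99×10^9)(2.417×10^-4)/(0.56) = 7.76e6 N/C.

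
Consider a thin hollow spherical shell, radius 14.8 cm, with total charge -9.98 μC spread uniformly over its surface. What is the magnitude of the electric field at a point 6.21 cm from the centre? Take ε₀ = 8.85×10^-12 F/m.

E = 0 (no enclosed charge)

Use a concentric Gaussian sphere at r = 6.21 cm (inside the shell, r < 14.8 cm).
All the charge is outside the Gaussian surface: Q_enc = 0, hence E = 0 everywhere inside the shell.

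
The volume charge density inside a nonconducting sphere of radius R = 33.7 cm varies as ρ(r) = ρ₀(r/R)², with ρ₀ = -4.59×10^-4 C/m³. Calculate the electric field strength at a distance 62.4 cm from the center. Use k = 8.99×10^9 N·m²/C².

Use a concentric Gaussian sphere at r = 62.4 cm (r > R, all charge enclosed).
Q_enc = 4π ∫₀^R ρ₀(r'/R)^2 r'² dr' = 4πρ₀R³/5 = -4.415×10^-5 C.
Since E is radial and uniform over the Gaussian sphere, Φ = E·4πr² = Q_enc/ε₀.
E = k|Q_enc|/r² = (8.99×10^9)(4.415×10^-5)/(0.624)² = 1.02×10^6 N/C.

E ≈ 1.02×10^6 V/m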